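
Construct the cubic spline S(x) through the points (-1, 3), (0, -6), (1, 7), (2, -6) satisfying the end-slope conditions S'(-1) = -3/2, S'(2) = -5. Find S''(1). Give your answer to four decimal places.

-69.7333

Write M_i for S''(x_i). With h_i = 1, 1, 1 and divided differences Δ_i = -9, 13, -13, the continuity of S' gives the tridiagonal system
  1·M_0 + 4·M_1 + 1·M_2 = 6(Δ_1 - Δ_0) = 132
  1·M_1 + 4·M_2 + 1·M_3 = 6(Δ_2 - Δ_1) = -156
Clamped end conditions give two more equations: 2h_0·M_0 + h_0·M_1 = 6(Δ_0 - S'(-1)) = -45 and h_2·M_2 + 2h_2·M_3 = 6(S'(2) - Δ_2) = 48.
Hence M_0 = -818/15, M_1 = 961/15, M_2 = -1046/15, M_3 = 883/15.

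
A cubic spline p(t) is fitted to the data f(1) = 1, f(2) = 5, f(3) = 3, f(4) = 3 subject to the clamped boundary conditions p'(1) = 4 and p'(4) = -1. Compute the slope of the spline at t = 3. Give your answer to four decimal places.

Write M_i for p''(x_i). With h_i = 1, 1, 1 and divided differences Δ_i = 4, -2, 0, the continuity of p' gives the tridiagonal system
  1·M_0 + 4·M_1 + 1·M_2 = 6(Δ_1 - Δ_0) = -36
  1·M_1 + 4·M_2 + 1·M_3 = 6(Δ_2 - Δ_1) = 12
Clamped end conditions give two more equations: 2h_0·M_0 + h_0·M_1 = 6(Δ_0 - p'(1)) = 0 and h_2·M_2 + 2h_2·M_3 = 6(p'(4) - Δ_2) = -6.
Forward elimination and back-substitution give M_0 = 94/15, M_1 = -188/15, M_2 = 118/15, M_3 = -104/15.
On [3, 4], p'(t) = b_2 + 2c_2·(t - 3) + 3d_2·(t - 3)² with b_2 = Δ_2 - h_2(2M_2 + M_3)/6 = -22/15, c_2 = M_2/2 = 59/15, d_2 = (M_3 - M_2)/(6h_2) = -37/15. So p'(3) = -22/15.

-1.4667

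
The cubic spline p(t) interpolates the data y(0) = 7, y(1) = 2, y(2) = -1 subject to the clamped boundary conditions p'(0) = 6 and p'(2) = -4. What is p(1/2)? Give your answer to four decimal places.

6.0625

Write M_i for p''(x_i). With h_i = 1, 1 and divided differences Δ_i = -5, -3, the continuity of p' gives the tridiagonal system
  1·M_0 + 4·M_1 + 1·M_2 = 6(Δ_1 - Δ_0) = 12
Clamped end conditions give two more equations: 2h_0·M_0 + h_0·M_1 = 6(Δ_0 - p'(0)) = -66 and h_1·M_1 + 2h_1·M_2 = 6(p'(2) - Δ_1) = -6.
Solving: M_0 = -41, M_1 = 16, M_2 = -11.
On [0, 1], p(t) = 7 + 6·t - 41/2·t² + 19/2·t³.
With t = 1/2: p(1/2) = 97/16.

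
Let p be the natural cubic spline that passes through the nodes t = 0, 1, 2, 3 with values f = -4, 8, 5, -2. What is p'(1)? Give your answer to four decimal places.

Put M_i = p'' at the i-th knot. Here h = (1, 1, 1) and Δ = (12, -3, -7), so the interior equations h_(i-1)·M_(i-1) + 2(h_(i-1)+h_i)·M_i + h_i·M_(i+1) = 6(Δ_i − Δ_(i-1)) read
  1·M_0 + 4·M_1 + 1·M_2 = 6(Δ_1 - Δ_0) = -90
  1·M_1 + 4·M_2 + 1·M_3 = 6(Δ_2 - Δ_1) = -24
Natural end conditions: M_0 = M_3 = 0.
Hence M_0 = 0, M_1 = -112/5, M_2 = -2/5, M_3 = 0.
On [1, 2], p'(t) = b_1 + 2c_1·(t - 1) + 3d_1·(t - 1)² with b_1 = Δ_1 - h_1(2M_1 + M_2)/6 = 68/15, c_1 = M_1/2 = -56/5, d_1 = (M_2 - M_1)/(6h_1) = 11/3. So p'(1) = 68/15.

4.5333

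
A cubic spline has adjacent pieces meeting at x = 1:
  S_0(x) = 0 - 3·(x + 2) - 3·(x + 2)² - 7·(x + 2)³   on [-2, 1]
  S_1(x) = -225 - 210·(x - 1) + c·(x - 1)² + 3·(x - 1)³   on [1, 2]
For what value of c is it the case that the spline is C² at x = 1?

-66

S_0''(x) = -6 - 42·(x + 2), so S_0''(1) = -132. On the right, S_1''(1) = 2c, so c = -66.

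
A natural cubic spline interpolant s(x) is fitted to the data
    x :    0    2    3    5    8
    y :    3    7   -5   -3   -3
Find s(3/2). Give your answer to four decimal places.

Write M_i for s''(x_i). With h_i = 2, 1, 2, 3 and divided differences Δ_i = 2, -12, 1, 0, the continuity of s' gives the tridiagonal system
  2·M_0 + 6·M_1 + 1·M_2 = 6(Δ_1 - Δ_0) = -84
  1·M_1 + 6·M_2 + 2·M_3 = 6(Δ_2 - Δ_1) = 78
  2·M_2 + 10·M_3 + 3·M_4 = 6(Δ_3 - Δ_2) = -6
Natural end conditions: M_0 = M_4 = 0.
Forward elimination and back-substitution give M_0 = 0, M_1 = -2748/163, M_2 = 2796/163, M_3 = -657/163, M_4 = 0.
On [0, 2], s(x) = 3 + 1242/163·x + 0·x² - 229/163·x³.
With x = 3/2: s(3/2) = 12633/1304.

9.6879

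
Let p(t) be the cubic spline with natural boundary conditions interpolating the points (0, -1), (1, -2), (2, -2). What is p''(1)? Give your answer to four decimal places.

1.5000

With M_i denoting the second derivative at x_i, h_i = 1, 1, and Δ_i = (y_(i+1) − y_i)/h_i = -1, 0:
  1·M_0 + 4·M_1 + 1·M_2 = 6(Δ_1 - Δ_0) = 6
Natural end conditions: M_0 = M_2 = 0.
Hence M_0 = 0, M_1 = 3/2, M_2 = 0.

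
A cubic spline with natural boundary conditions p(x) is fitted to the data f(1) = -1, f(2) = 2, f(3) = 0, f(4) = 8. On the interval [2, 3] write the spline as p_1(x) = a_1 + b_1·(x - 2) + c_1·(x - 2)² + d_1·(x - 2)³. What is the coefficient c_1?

-6

With M_i denoting the second derivative at x_i, h_i = 1, 1, 1, and Δ_i = (y_(i+1) − y_i)/h_i = 3, -2, 8:
  1·M_0 + 4·M_1 + 1·M_2 = 6(Δ_1 - Δ_0) = -30
  1·M_1 + 4·M_2 + 1·M_3 = 6(Δ_2 - Δ_1) = 60
Natural end conditions: M_0 = M_3 = 0.
Hence M_0 = 0, M_1 = -12, M_2 = 18, M_3 = 0.
On [2, 3], with p_1(x) = a_1 + b_1·(x - 2) + c_1·(x - 2)² + d_1·(x - 2)³: c_1 = M_1/2 = -6, d_1 = (M_2 - M_1)/(6h_1) = 5, b_1 = Δ_1 - h_1(2M_1 + M_2)/6 = -1.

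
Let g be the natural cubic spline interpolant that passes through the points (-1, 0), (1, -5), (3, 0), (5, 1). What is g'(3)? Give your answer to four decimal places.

With M_i denoting the second derivative at x_i, h_i = 2, 2, 2, and Δ_i = (y_(i+1) − y_i)/h_i = -5/2, 5/2, 1/2:
  2·M_0 + 8·M_1 + 2·M_2 = 6(Δ_1 - Δ_0) = 30
  2·M_1 + 8·M_2 + 2·M_3 = 6(Δ_2 - Δ_1) = -12
Natural end conditions: M_0 = M_3 = 0.
Solving: M_0 = 0, M_1 = 22/5, M_2 = -13/5, M_3 = 0.
On [3, 5], g'(t) = b_2 + 2c_2·(t - 3) + 3d_2·(t - 3)² with b_2 = Δ_2 - h_2(2M_2 + M_3)/6 = 67/30, c_2 = M_2/2 = -13/10, d_2 = (M_3 - M_2)/(6h_2) = 13/60. So g'(3) = 67/30.

2.2333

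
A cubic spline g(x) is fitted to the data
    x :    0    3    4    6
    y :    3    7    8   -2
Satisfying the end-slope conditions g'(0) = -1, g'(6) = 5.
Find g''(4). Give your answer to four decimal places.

Write M_i for g''(x_i). With h_i = 3, 1, 2 and divided differences Δ_i = 4/3, 1, -5, the continuity of g' gives the tridiagonal system
  3·M_0 + 8·M_1 + 1·M_2 = 6(Δ_1 - Δ_0) = -2
  1·M_1 + 6·M_2 + 2·M_3 = 6(Δ_2 - Δ_1) = -36
Clamped end conditions give two more equations: 2h_0·M_0 + h_0·M_1 = 6(Δ_0 - g'(0)) = 14 and h_2·M_2 + 2h_2·M_3 = 6(g'(6) - Δ_2) = 60.
Forward elimination and back-substitution give M_0 = 2, M_1 = 2/3, M_2 = -40/3, M_3 = 65/3.

-13.3333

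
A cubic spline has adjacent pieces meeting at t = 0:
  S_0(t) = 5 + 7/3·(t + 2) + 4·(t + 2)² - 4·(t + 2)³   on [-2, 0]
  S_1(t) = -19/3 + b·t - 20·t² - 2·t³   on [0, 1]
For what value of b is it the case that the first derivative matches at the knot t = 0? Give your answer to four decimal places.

S_0'(t) = 7/3 + 8·(t + 2) - 12·(t + 2)², so S_0'(0) = -89/3. On the right, S_1'(0) = b, so b = -89/3.

-29.6667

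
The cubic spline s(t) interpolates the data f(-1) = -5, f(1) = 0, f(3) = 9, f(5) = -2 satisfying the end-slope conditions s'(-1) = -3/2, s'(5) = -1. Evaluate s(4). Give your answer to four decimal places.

3.2417

Let M_i = s''(x_i). Step sizes h_i = 2, 2, 2; slopes of the chords Δ_i = (y_(i+1) - y_i)/h_i = 5/2, 9/2, -11/2.
  2·M_0 + 8·M_1 + 2·M_2 = 6(Δ_1 - Δ_0) = 12
  2·M_1 + 8·M_2 + 2·M_3 = 6(Δ_2 - Δ_1) = -60
Clamped end conditions give two more equations: 2h_0·M_0 + h_0·M_1 = 6(Δ_0 - s'(-1)) = 24 and h_2·M_2 + 2h_2·M_3 = 6(s'(5) - Δ_2) = 27.
Forward elimination and back-substitution give M_0 = 131/30, M_1 = 49/15, M_2 = -343/30, M_3 = 187/15.
On [3, 5], s(t) = 9 - 61/30·(t - 3) - 343/60·(t - 3)² + 239/120·(t - 3)³.
With (t - 3) = 1: s(4) = 389/120.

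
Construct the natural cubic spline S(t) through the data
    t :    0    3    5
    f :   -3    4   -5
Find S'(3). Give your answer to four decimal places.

-1.7667

Write M_i for S''(x_i). With h_i = 3, 2 and divided differences Δ_i = 7/3, -9/2, the continuity of S' gives the tridiagonal system
  3·M_0 + 10·M_1 + 2·M_2 = 6(Δ_1 - Δ_0) = -41
Natural end conditions: M_0 = M_2 = 0.
Solving: M_0 = 0, M_1 = -41/10, M_2 = 0.
On [3, 5], S'(t) = b_1 + 2c_1·(t - 3) + 3d_1·(t - 3)² with b_1 = Δ_1 - h_1(2M_1 + M_2)/6 = -53/30, c_1 = M_1/2 = -41/20, d_1 = (M_2 - M_1)/(6h_1) = 41/120. So S'(3) = -53/30.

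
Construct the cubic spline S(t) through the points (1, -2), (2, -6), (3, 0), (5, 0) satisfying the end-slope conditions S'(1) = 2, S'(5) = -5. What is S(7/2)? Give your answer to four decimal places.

Put M_i = S'' at the i-th knot. Here h = (1, 1, 2) and Δ = (-4, 6, 0), so the interior equations h_(i-1)·M_(i-1) + 2(h_(i-1)+h_i)·M_i + h_i·M_(i+1) = 6(Δ_i − Δ_(i-1)) read
  1·M_0 + 4·M_1 + 1·M_2 = 6(Δ_1 - Δ_0) = 60
  1·M_1 + 6·M_2 + 2·M_3 = 6(Δ_2 - Δ_1) = -36
Clamped end conditions give two more equations: 2h_0·M_0 + h_0·M_1 = 6(Δ_0 - S'(1)) = -36 and h_2·M_2 + 2h_2·M_3 = 6(S'(5) - Δ_2) = -30.
Solving the tridiagonal system: M_0 = -335/11, M_1 = 274/11, M_2 = -101/11, M_3 = -32/11.
On [3, 5], S(t) = 0 + 78/11·(t - 3) - 101/22·(t - 3)² + 23/44·(t - 3)³.
With (t - 3) = 1/2: S(7/2) = 867/352.

2.4631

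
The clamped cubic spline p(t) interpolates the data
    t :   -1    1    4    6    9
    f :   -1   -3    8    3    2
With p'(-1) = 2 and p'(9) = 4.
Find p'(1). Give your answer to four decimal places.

0.5195

Let m_i = p''(x_i). Step sizes h_i = 2, 3, 2, 3; slopes of the chords Δ_i = (y_(i+1) - y_i)/h_i = -1, 11/3, -5/2, -1/3.
  2·m_0 + 10·m_1 + 3·m_2 = 6(Δ_1 - Δ_0) = 28
  3·m_1 + 10·m_2 + 2·m_3 = 6(Δ_2 - Δ_1) = -37
  2·m_2 + 10·m_3 + 3·m_4 = 6(Δ_3 - Δ_2) = 13
Clamped end conditions give two more equations: 2h_0·m_0 + h_0·m_1 = 6(Δ_0 - p'(-1)) = -18 and h_3·m_3 + 2h_3·m_4 = 6(p'(9) - Δ_3) = 26.
Solving: m_0 = -3271/435, m_1 = 2627/435, m_2 = -2516/435, m_3 = 592/435, m_4 = 1589/435.
On [1, 4], p'(t) = b_1 + 2c_1·(t - 1) + 3d_1·(t - 1)² with b_1 = Δ_1 - h_1(2m_1 + m_2)/6 = 226/435, c_1 = m_1/2 = 2627/870, d_1 = (m_2 - m_1)/(6h_1) = -5143/7830. So p'(1) = 226/435.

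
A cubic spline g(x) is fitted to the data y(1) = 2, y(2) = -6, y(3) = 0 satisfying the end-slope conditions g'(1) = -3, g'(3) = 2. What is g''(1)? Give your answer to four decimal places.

Let m_i = g''(x_i). Step sizes h_i = 1, 1; slopes of the chords Δ_i = (y_(i+1) - y_i)/h_i = -8, 6.
  1·m_0 + 4·m_1 + 1·m_2 = 6(Δ_1 - Δ_0) = 84
Clamped end conditions give two more equations: 2h_0·m_0 + h_0·m_1 = 6(Δ_0 - g'(1)) = -30 and h_1·m_1 + 2h_1·m_2 = 6(g'(3) - Δ_1) = -24.
Forward elimination and back-substitution give m_0 = -67/2, m_1 = 37, m_2 = -61/2.

-33.5000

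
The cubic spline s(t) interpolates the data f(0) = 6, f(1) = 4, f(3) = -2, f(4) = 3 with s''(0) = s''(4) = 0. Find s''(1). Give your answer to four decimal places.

With M_i denoting the second derivative at x_i, h_i = 1, 2, 1, and Δ_i = (y_(i+1) − y_i)/h_i = -2, -3, 5:
  1·M_0 + 6·M_1 + 2·M_2 = 6(Δ_1 - Δ_0) = -6
  2·M_1 + 6·M_2 + 1·M_3 = 6(Δ_2 - Δ_1) = 48
Natural end conditions: M_0 = M_3 = 0.
Forward elimination and back-substitution give M_0 = 0, M_1 = -33/8, M_2 = 75/8, M_3 = 0.

-4.1250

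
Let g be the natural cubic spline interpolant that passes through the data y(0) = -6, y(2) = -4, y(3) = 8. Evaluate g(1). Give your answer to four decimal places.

-7.7500

With σ_i denoting the second derivative at x_i, h_i = 2, 1, and Δ_i = (y_(i+1) − y_i)/h_i = 1, 12:
  2·σ_0 + 6·σ_1 + 1·σ_2 = 6(Δ_1 - Δ_0) = 66
Natural end conditions: σ_0 = σ_2 = 0.
Hence σ_0 = 0, σ_1 = 11, σ_2 = 0.
On [0, 2], g(x) = -6 - 8/3·x + 0·x² + 11/12·x³.
With x = 1: g(1) = -31/4.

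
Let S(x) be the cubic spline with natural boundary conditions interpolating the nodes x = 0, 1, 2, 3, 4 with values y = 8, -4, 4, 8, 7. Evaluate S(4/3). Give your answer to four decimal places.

With M_i denoting the second derivative at x_i, h_i = 1, 1, 1, 1, and Δ_i = (y_(i+1) − y_i)/h_i = -12, 8, 4, -1:
  1·M_0 + 4·M_1 + 1·M_2 = 6(Δ_1 - Δ_0) = 120
  1·M_1 + 4·M_2 + 1·M_3 = 6(Δ_2 - Δ_1) = -24
  1·M_2 + 4·M_3 + 1·M_4 = 6(Δ_3 - Δ_2) = -30
Natural end conditions: M_0 = M_4 = 0.
Solving: M_0 = 0, M_1 = 933/28, M_2 = -93/7, M_3 = -117/28, M_4 = 0.
On [1, 2], S(x) = -4 - 25/28·(x - 1) + 933/56·(x - 1)² - 435/56·(x - 1)³.
With (x - 1) = 1/3: S(4/3) = -689/252.

-2.7341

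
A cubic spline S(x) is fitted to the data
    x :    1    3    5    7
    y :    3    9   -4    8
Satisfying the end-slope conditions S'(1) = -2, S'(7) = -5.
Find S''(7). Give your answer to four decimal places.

-26.5000

Put σ_i = S'' at the i-th knot. Here h = (2, 2, 2) and Δ = (3, -13/2, 6), so the interior equations h_(i-1)·σ_(i-1) + 2(h_(i-1)+h_i)·σ_i + h_i·σ_(i+1) = 6(Δ_i − Δ_(i-1)) read
  2·σ_0 + 8·σ_1 + 2·σ_2 = 6(Δ_1 - Δ_0) = -57
  2·σ_1 + 8·σ_2 + 2·σ_3 = 6(Δ_2 - Δ_1) = 75
Clamped end conditions give two more equations: 2h_0·σ_0 + h_0·σ_1 = 6(Δ_0 - S'(1)) = 30 and h_2·σ_2 + 2h_2·σ_3 = 6(S'(7) - Δ_2) = -66.
Solving: σ_0 = 31/2, σ_1 = -16, σ_2 = 20, σ_3 = -53/2.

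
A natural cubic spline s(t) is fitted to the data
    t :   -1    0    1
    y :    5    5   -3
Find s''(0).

-12

Write M_i for s''(x_i). With h_i = 1, 1 and divided differences Δ_i = 0, -8, the continuity of s' gives the tridiagonal system
  1·M_0 + 4·M_1 + 1·M_2 = 6(Δ_1 - Δ_0) = -48
Natural end conditions: M_0 = M_2 = 0.
Forward elimination and back-substitution give M_0 = 0, M_1 = -12, M_2 = 0.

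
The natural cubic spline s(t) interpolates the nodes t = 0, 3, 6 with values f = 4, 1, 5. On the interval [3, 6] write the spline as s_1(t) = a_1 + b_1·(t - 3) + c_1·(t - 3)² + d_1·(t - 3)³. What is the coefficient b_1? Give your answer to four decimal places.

0.1667

Write m_i for s''(x_i). With h_i = 3, 3 and divided differences Δ_i = -1, 4/3, the continuity of s' gives the tridiagonal system
  3·m_0 + 12·m_1 + 3·m_2 = 6(Δ_1 - Δ_0) = 14
Natural end conditions: m_0 = m_2 = 0.
Forward elimination and back-substitution give m_0 = 0, m_1 = 7/6, m_2 = 0.
On [3, 6], with s_1(t) = a_1 + b_1·(t - 3) + c_1·(t - 3)² + d_1·(t - 3)³: c_1 = m_1/2 = 7/12, d_1 = (m_2 - m_1)/(6h_1) = -7/108, b_1 = Δ_1 - h_1(2m_1 + m_2)/6 = 1/6.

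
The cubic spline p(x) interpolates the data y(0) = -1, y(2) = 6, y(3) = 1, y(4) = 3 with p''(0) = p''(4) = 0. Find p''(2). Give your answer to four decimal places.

With σ_i denoting the second derivative at x_i, h_i = 2, 1, 1, and Δ_i = (y_(i+1) − y_i)/h_i = 7/2, -5, 2:
  2·σ_0 + 6·σ_1 + 1·σ_2 = 6(Δ_1 - Δ_0) = -51
  1·σ_1 + 4·σ_2 + 1·σ_3 = 6(Δ_2 - Δ_1) = 42
Natural end conditions: σ_0 = σ_3 = 0.
Forward elimination and back-substitution give σ_0 = 0, σ_1 = -246/23, σ_2 = 303/23, σ_3 = 0.

-10.6957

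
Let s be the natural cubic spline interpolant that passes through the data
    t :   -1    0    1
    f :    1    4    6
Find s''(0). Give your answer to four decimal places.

Write m_i for s''(x_i). With h_i = 1, 1 and divided differences Δ_i = 3, 2, the continuity of s' gives the tridiagonal system
  1·m_0 + 4·m_1 + 1·m_2 = 6(Δ_1 - Δ_0) = -6
Natural end conditions: m_0 = m_2 = 0.
Solving: m_0 = 0, m_1 = -3/2, m_2 = 0.

-1.5000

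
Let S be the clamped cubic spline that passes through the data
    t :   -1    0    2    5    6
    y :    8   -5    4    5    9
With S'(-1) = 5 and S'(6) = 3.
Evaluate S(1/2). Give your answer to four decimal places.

Let M_i = S''(x_i). Step sizes h_i = 1, 2, 3, 1; slopes of the chords Δ_i = (y_(i+1) - y_i)/h_i = -13, 9/2, 1/3, 4.
  1·M_0 + 6·M_1 + 2·M_2 = 6(Δ_1 - Δ_0) = 105
  2·M_1 + 10·M_2 + 3·M_3 = 6(Δ_2 - Δ_1) = -25
  3·M_2 + 8·M_3 + 1·M_4 = 6(Δ_3 - Δ_2) = 22
Clamped end conditions give two more equations: 2h_0·M_0 + h_0·M_1 = 6(Δ_0 - S'(-1)) = -108 and h_3·M_3 + 2h_3·M_4 = 6(S'(6) - Δ_3) = -6.
Forward elimination and back-substitution give M_0 = -15661/222, M_1 = 3673/111, M_2 = -5105/444, M_3 = 587/74, M_4 = -1031/148.
On [0, 2], S(t) = -5 - 6095/444·t + 3673/222·t² - 6599/1776·t³.
With t = 1/2: S(1/2) = -38797/4736.

-8.1919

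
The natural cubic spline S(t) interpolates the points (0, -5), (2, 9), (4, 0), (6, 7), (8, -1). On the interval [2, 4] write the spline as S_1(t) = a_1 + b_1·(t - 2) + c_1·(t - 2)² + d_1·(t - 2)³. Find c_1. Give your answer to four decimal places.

With M_i denoting the second derivative at x_i, h_i = 2, 2, 2, 2, and Δ_i = (y_(i+1) − y_i)/h_i = 7, -9/2, 7/2, -4:
  2·M_0 + 8·M_1 + 2·M_2 = 6(Δ_1 - Δ_0) = -69
  2·M_1 + 8·M_2 + 2·M_3 = 6(Δ_2 - Δ_1) = 48
  2·M_2 + 8·M_3 + 2·M_4 = 6(Δ_3 - Δ_2) = -45
Natural end conditions: M_0 = M_4 = 0.
Solving: M_0 = 0, M_1 = -159/14, M_2 = 153/14, M_3 = -117/14, M_4 = 0.
On [2, 4], with S_1(t) = a_1 + b_1·(t - 2) + c_1·(t - 2)² + d_1·(t - 2)³: c_1 = M_1/2 = -159/28, d_1 = (M_2 - M_1)/(6h_1) = 13/7, b_1 = Δ_1 - h_1(2M_1 + M_2)/6 = -4/7.

-5.6786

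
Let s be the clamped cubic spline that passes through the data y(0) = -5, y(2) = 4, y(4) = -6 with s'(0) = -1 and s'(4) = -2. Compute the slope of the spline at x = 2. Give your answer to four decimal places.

0.3750

With m_i denoting the second derivative at x_i, h_i = 2, 2, and Δ_i = (y_(i+1) − y_i)/h_i = 9/2, -5:
  2·m_0 + 8·m_1 + 2·m_2 = 6(Δ_1 - Δ_0) = -57
Clamped end conditions give two more equations: 2h_0·m_0 + h_0·m_1 = 6(Δ_0 - s'(0)) = 33 and h_1·m_1 + 2h_1·m_2 = 6(s'(4) - Δ_1) = 18.
Forward elimination and back-substitution give m_0 = 121/8, m_1 = -55/4, m_2 = 91/8.
On [2, 4], s'(x) = b_1 + 2c_1·(x - 2) + 3d_1·(x - 2)² with b_1 = Δ_1 - h_1(2m_1 + m_2)/6 = 3/8, c_1 = m_1/2 = -55/8, d_1 = (m_2 - m_1)/(6h_1) = 67/32. So s'(2) = 3/8.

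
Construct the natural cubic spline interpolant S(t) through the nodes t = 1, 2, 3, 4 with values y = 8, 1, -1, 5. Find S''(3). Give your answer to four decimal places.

10.8000

Write M_i for S''(x_i). With h_i = 1, 1, 1 and divided differences Δ_i = -7, -2, 6, the continuity of S' gives the tridiagonal system
  1·M_0 + 4·M_1 + 1·M_2 = 6(Δ_1 - Δ_0) = 30
  1·M_1 + 4·M_2 + 1·M_3 = 6(Δ_2 - Δ_1) = 48
Natural end conditions: M_0 = M_3 = 0.
Hence M_0 = 0, M_1 = 24/5, M_2 = 54/5, M_3 = 0.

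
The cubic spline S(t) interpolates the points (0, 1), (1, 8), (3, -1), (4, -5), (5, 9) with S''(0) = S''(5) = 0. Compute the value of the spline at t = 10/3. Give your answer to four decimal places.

With M_i denoting the second derivative at x_i, h_i = 1, 2, 1, 1, and Δ_i = (y_(i+1) − y_i)/h_i = 7, -9/2, -4, 14:
  1·M_0 + 6·M_1 + 2·M_2 = 6(Δ_1 - Δ_0) = -69
  2·M_1 + 6·M_2 + 1·M_3 = 6(Δ_2 - Δ_1) = 3
  1·M_2 + 4·M_3 + 1·M_4 = 6(Δ_3 - Δ_2) = 108
Natural end conditions: M_0 = M_4 = 0.
Solving: M_0 = 0, M_1 = -1395/122, M_2 = -12/61, M_3 = 1650/61, M_4 = 0.
On [3, 4], S(t) = -1 - 515/61·(t - 3) - 6/61·(t - 3)² + 277/61·(t - 3)³.
With (t - 3) = 1/3: S(10/3) = -6023/1647.

-3.6570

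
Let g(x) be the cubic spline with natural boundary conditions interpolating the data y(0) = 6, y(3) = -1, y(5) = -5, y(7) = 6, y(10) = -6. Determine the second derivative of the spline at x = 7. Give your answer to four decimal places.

-7.2556

Put M_i = g'' at the i-th knot. Here h = (3, 2, 2, 3) and Δ = (-7/3, -2, 11/2, -4), so the interior equations h_(i-1)·M_(i-1) + 2(h_(i-1)+h_i)·M_i + h_i·M_(i+1) = 6(Δ_i − Δ_(i-1)) read
  3·M_0 + 10·M_1 + 2·M_2 = 6(Δ_1 - Δ_0) = 2
  2·M_1 + 8·M_2 + 2·M_3 = 6(Δ_2 - Δ_1) = 45
  2·M_2 + 10·M_3 + 3·M_4 = 6(Δ_3 - Δ_2) = -57
Natural end conditions: M_0 = M_4 = 0.
Solving: M_0 = 0, M_1 = -61/45, M_2 = 70/9, M_3 = -653/90, M_4 = 0.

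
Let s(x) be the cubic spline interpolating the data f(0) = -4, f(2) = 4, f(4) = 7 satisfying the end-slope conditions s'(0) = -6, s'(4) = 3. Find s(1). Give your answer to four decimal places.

-2.7188

Let m_i = s''(x_i). Step sizes h_i = 2, 2; slopes of the chords Δ_i = (y_(i+1) - y_i)/h_i = 4, 3/2.
  2·m_0 + 8·m_1 + 2·m_2 = 6(Δ_1 - Δ_0) = -15
Clamped end conditions give two more equations: 2h_0·m_0 + h_0·m_1 = 6(Δ_0 - s'(0)) = 60 and h_1·m_1 + 2h_1·m_2 = 6(s'(4) - Δ_1) = 9.
Hence m_0 = 153/8, m_1 = -33/4, m_2 = 51/8.
On [0, 2], s(x) = -4 - 6·x + 153/16·x² - 73/32·x³.
With x = 1: s(1) = -87/32.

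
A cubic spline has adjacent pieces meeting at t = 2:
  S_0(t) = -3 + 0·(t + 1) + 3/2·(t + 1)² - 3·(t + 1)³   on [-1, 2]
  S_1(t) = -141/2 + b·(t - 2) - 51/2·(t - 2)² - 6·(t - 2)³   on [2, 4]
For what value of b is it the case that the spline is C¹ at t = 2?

S_0'(t) = 0 + 3·(t + 1) - 9·(t + 1)², so S_0'(2) = -72. On the right, S_1'(2) = b, so b = -72.

-72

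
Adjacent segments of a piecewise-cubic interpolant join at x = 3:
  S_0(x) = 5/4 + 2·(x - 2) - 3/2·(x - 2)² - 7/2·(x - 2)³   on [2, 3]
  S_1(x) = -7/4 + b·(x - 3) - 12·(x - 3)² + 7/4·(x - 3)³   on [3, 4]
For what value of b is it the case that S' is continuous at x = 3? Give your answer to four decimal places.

-11.5000

S_0'(x) = 2 - 3·(x - 2) - 21/2·(x - 2)², so S_0'(3) = -23/2. On the right, S_1'(3) = b, so b = -23/2.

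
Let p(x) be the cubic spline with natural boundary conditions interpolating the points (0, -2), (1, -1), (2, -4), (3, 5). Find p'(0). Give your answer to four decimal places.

2.8667

Write M_i for p''(x_i). With h_i = 1, 1, 1 and divided differences Δ_i = 1, -3, 9, the continuity of p' gives the tridiagonal system
  1·M_0 + 4·M_1 + 1·M_2 = 6(Δ_1 - Δ_0) = -24
  1·M_1 + 4·M_2 + 1·M_3 = 6(Δ_2 - Δ_1) = 72
Natural end conditions: M_0 = M_3 = 0.
Solving: M_0 = 0, M_1 = -56/5, M_2 = 104/5, M_3 = 0.
On [0, 1], p'(x) = b_0 + 2c_0·x + 3d_0·x² with b_0 = Δ_0 - h_0(2M_0 + M_1)/6 = 43/15, c_0 = M_0/2 = 0, d_0 = (M_1 - M_0)/(6h_0) = -28/15. So p'(0) = 43/15.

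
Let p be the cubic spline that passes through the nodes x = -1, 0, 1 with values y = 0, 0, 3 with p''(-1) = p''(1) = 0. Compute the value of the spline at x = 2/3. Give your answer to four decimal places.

1.7778

With M_i denoting the second derivative at x_i, h_i = 1, 1, and Δ_i = (y_(i+1) − y_i)/h_i = 0, 3:
  1·M_0 + 4·M_1 + 1·M_2 = 6(Δ_1 - Δ_0) = 18
Natural end conditions: M_0 = M_2 = 0.
Hence M_0 = 0, M_1 = 9/2, M_2 = 0.
On [0, 1], p(x) = 0 + 3/2·x + 9/4·x² - 3/4·x³.
With x = 2/3: p(2/3) = 16/9.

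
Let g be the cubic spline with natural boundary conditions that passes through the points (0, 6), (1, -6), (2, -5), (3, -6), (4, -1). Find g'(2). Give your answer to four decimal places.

0.8750

Put M_i = g'' at the i-th knot. Here h = (1, 1, 1, 1) and Δ = (-12, 1, -1, 5), so the interior equations h_(i-1)·M_(i-1) + 2(h_(i-1)+h_i)·M_i + h_i·M_(i+1) = 6(Δ_i − Δ_(i-1)) read
  1·M_0 + 4·M_1 + 1·M_2 = 6(Δ_1 - Δ_0) = 78
  1·M_1 + 4·M_2 + 1·M_3 = 6(Δ_2 - Δ_1) = -12
  1·M_2 + 4·M_3 + 1·M_4 = 6(Δ_3 - Δ_2) = 36
Natural end conditions: M_0 = M_4 = 0.
Solving the tridiagonal system: M_0 = 0, M_1 = 627/28, M_2 = -81/7, M_3 = 333/28, M_4 = 0.
On [2, 3], g'(x) = b_2 + 2c_2·(x - 2) + 3d_2·(x - 2)² with b_2 = Δ_2 - h_2(2M_2 + M_3)/6 = 7/8, c_2 = M_2/2 = -81/14, d_2 = (M_3 - M_2)/(6h_2) = 219/56. So g'(2) = 7/8.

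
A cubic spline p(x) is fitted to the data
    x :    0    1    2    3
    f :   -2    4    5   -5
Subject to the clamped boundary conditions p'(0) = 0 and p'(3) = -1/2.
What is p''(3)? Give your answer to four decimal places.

Write m_i for p''(x_i). With h_i = 1, 1, 1 and divided differences Δ_i = 6, 1, -10, the continuity of p' gives the tridiagonal system
  1·m_0 + 4·m_1 + 1·m_2 = 6(Δ_1 - Δ_0) = -30
  1·m_1 + 4·m_2 + 1·m_3 = 6(Δ_2 - Δ_1) = -66
Clamped end conditions give two more equations: 2h_0·m_0 + h_0·m_1 = 6(Δ_0 - p'(0)) = 36 and h_2·m_2 + 2h_2·m_3 = 6(p'(3) - Δ_2) = 57.
Hence m_0 = 319/15, m_1 = -98/15, m_2 = -377/15, m_3 = 616/15.

41.0667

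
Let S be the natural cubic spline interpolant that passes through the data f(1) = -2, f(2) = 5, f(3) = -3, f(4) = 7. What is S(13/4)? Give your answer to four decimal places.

-2.4031

Write σ_i for S''(x_i). With h_i = 1, 1, 1 and divided differences Δ_i = 7, -8, 10, the continuity of S' gives the tridiagonal system
  1·σ_0 + 4·σ_1 + 1·σ_2 = 6(Δ_1 - Δ_0) = -90
  1·σ_1 + 4·σ_2 + 1·σ_3 = 6(Δ_2 - Δ_1) = 108
Natural end conditions: σ_0 = σ_3 = 0.
Solving: σ_0 = 0, σ_1 = -156/5, σ_2 = 174/5, σ_3 = 0.
On [3, 4], S(x) = -3 - 8/5·(x - 3) + 87/5·(x - 3)² - 29/5·(x - 3)³.
With (x - 3) = 1/4: S(13/4) = -769/320.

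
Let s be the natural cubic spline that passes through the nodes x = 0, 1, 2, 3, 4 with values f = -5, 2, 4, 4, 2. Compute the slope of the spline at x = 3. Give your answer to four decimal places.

-1.0357

Write m_i for s''(x_i). With h_i = 1, 1, 1, 1 and divided differences Δ_i = 7, 2, 0, -2, the continuity of s' gives the tridiagonal system
  1·m_0 + 4·m_1 + 1·m_2 = 6(Δ_1 - Δ_0) = -30
  1·m_1 + 4·m_2 + 1·m_3 = 6(Δ_2 - Δ_1) = -12
  1·m_2 + 4·m_3 + 1·m_4 = 6(Δ_3 - Δ_2) = -12
Natural end conditions: m_0 = m_4 = 0.
Hence m_0 = 0, m_1 = -207/28, m_2 = -3/7, m_3 = -81/28, m_4 = 0.
On [3, 4], s'(x) = b_3 + 2c_3·(x - 3) + 3d_3·(x - 3)² with b_3 = Δ_3 - h_3(2m_3 + m_4)/6 = -29/28, c_3 = m_3/2 = -81/56, d_3 = (m_4 - m_3)/(6h_3) = 27/56. So s'(3) = -29/28.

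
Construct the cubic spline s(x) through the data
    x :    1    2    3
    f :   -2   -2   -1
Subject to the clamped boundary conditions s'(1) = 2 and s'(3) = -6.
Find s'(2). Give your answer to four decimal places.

Let σ_i = s''(x_i). Step sizes h_i = 1, 1; slopes of the chords Δ_i = (y_(i+1) - y_i)/h_i = 0, 1.
  1·σ_0 + 4·σ_1 + 1·σ_2 = 6(Δ_1 - Δ_0) = 6
Clamped end conditions give two more equations: 2h_0·σ_0 + h_0·σ_1 = 6(Δ_0 - s'(1)) = -12 and h_1·σ_1 + 2h_1·σ_2 = 6(s'(3) - Δ_1) = -42.
Forward elimination and back-substitution give σ_0 = -23/2, σ_1 = 11, σ_2 = -53/2.
On [2, 3], s'(x) = b_1 + 2c_1·(x - 2) + 3d_1·(x - 2)² with b_1 = Δ_1 - h_1(2σ_1 + σ_2)/6 = 7/4, c_1 = σ_1/2 = 11/2, d_1 = (σ_2 - σ_1)/(6h_1) = -25/4. So s'(2) = 7/4.

1.7500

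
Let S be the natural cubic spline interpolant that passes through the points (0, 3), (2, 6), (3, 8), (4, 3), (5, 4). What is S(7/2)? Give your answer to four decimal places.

5.6112

With σ_i denoting the second derivative at x_i, h_i = 2, 1, 1, 1, and Δ_i = (y_(i+1) − y_i)/h_i = 3/2, 2, -5, 1:
  2·σ_0 + 6·σ_1 + 1·σ_2 = 6(Δ_1 - Δ_0) = 3
  1·σ_1 + 4·σ_2 + 1·σ_3 = 6(Δ_2 - Δ_1) = -42
  1·σ_2 + 4·σ_3 + 1·σ_4 = 6(Δ_3 - Δ_2) = 36
Natural end conditions: σ_0 = σ_4 = 0.
Hence σ_0 = 0, σ_1 = 249/86, σ_2 = -618/43, σ_3 = 1083/86, σ_4 = 0.
On [3, 4], S(x) = 8 - 397/172·(x - 3) - 309/43·(x - 3)² + 773/172·(x - 3)³.
With (x - 3) = 1/2: S(7/2) = 7721/1376.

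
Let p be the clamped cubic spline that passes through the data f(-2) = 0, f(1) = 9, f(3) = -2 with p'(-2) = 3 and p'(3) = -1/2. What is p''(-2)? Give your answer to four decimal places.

4.4000

Let M_i = p''(x_i). Step sizes h_i = 3, 2; slopes of the chords Δ_i = (y_(i+1) - y_i)/h_i = 3, -11/2.
  3·M_0 + 10·M_1 + 2·M_2 = 6(Δ_1 - Δ_0) = -51
Clamped end conditions give two more equations: 2h_0·M_0 + h_0·M_1 = 6(Δ_0 - p'(-2)) = 0 and h_1·M_1 + 2h_1·M_2 = 6(p'(3) - Δ_1) = 30.
Forward elimination and back-substitution give M_0 = 22/5, M_1 = -44/5, M_2 = 119/10.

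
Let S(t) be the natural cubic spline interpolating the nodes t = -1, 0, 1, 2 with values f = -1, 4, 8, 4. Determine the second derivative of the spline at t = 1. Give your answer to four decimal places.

Let M_i = S''(x_i). Step sizes h_i = 1, 1, 1; slopes of the chords Δ_i = (y_(i+1) - y_i)/h_i = 5, 4, -4.
  1·M_0 + 4·M_1 + 1·M_2 = 6(Δ_1 - Δ_0) = -6
  1·M_1 + 4·M_2 + 1·M_3 = 6(Δ_2 - Δ_1) = -48
Natural end conditions: M_0 = M_3 = 0.
Solving: M_0 = 0, M_1 = 8/5, M_2 = -62/5, M_3 = 0.

-12.4000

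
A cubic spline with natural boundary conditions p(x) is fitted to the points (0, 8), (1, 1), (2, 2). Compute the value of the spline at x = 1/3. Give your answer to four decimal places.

5.0741

With σ_i denoting the second derivative at x_i, h_i = 1, 1, and Δ_i = (y_(i+1) − y_i)/h_i = -7, 1:
  1·σ_0 + 4·σ_1 + 1·σ_2 = 6(Δ_1 - Δ_0) = 48
Natural end conditions: σ_0 = σ_2 = 0.
Forward elimination and back-substitution give σ_0 = 0, σ_1 = 12, σ_2 = 0.
On [0, 1], p(x) = 8 - 9·x + 0·x² + 2·x³.
With x = 1/3: p(1/3) = 137/27.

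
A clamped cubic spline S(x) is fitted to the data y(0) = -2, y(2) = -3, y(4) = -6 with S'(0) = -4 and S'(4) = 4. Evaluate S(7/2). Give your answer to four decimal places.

Let M_i = S''(x_i). Step sizes h_i = 2, 2; slopes of the chords Δ_i = (y_(i+1) - y_i)/h_i = -1/2, -3/2.
  2·M_0 + 8·M_1 + 2·M_2 = 6(Δ_1 - Δ_0) = -6
Clamped end conditions give two more equations: 2h_0·M_0 + h_0·M_1 = 6(Δ_0 - S'(0)) = 21 and h_1·M_1 + 2h_1·M_2 = 6(S'(4) - Δ_1) = 33.
Forward elimination and back-substitution give M_0 = 8, M_1 = -11/2, M_2 = 11.
On [2, 4], S(x) = -3 - 3/2·(x - 2) - 11/4·(x - 2)² + 11/8·(x - 2)³.
With (x - 2) = 3/2: S(7/2) = -435/64.

-6.7969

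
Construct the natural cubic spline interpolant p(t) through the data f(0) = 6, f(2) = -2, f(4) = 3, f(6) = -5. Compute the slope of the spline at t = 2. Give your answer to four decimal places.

0.3333

With M_i denoting the second derivative at x_i, h_i = 2, 2, 2, and Δ_i = (y_(i+1) − y_i)/h_i = -4, 5/2, -4:
  2·M_0 + 8·M_1 + 2·M_2 = 6(Δ_1 - Δ_0) = 39
  2·M_1 + 8·M_2 + 2·M_3 = 6(Δ_2 - Δ_1) = -39
Natural end conditions: M_0 = M_3 = 0.
Solving: M_0 = 0, M_1 = 13/2, M_2 = -13/2, M_3 = 0.
On [2, 4], p'(t) = b_1 + 2c_1·(t - 2) + 3d_1·(t - 2)² with b_1 = Δ_1 - h_1(2M_1 + M_2)/6 = 1/3, c_1 = M_1/2 = 13/4, d_1 = (M_2 - M_1)/(6h_1) = -13/12. So p'(2) = 1/3.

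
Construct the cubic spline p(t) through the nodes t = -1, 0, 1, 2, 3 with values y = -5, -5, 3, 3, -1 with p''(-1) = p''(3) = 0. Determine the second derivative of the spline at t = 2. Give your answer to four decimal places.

-2.1429

Let M_i = p''(x_i). Step sizes h_i = 1, 1, 1, 1; slopes of the chords Δ_i = (y_(i+1) - y_i)/h_i = 0, 8, 0, -4.
  1·M_0 + 4·M_1 + 1·M_2 = 6(Δ_1 - Δ_0) = 48
  1·M_1 + 4·M_2 + 1·M_3 = 6(Δ_2 - Δ_1) = -48
  1·M_2 + 4·M_3 + 1·M_4 = 6(Δ_3 - Δ_2) = -24
Natural end conditions: M_0 = M_4 = 0.
Forward elimination and back-substitution give M_0 = 0, M_1 = 111/7, M_2 = -108/7, M_3 = -15/7, M_4 = 0.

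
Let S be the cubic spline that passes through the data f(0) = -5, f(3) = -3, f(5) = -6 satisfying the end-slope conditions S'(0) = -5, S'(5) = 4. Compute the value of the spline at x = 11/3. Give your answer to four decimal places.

Let M_i = S''(x_i). Step sizes h_i = 3, 2; slopes of the chords Δ_i = (y_(i+1) - y_i)/h_i = 2/3, -3/2.
  3·M_0 + 10·M_1 + 2·M_2 = 6(Δ_1 - Δ_0) = -13
Clamped end conditions give two more equations: 2h_0·M_0 + h_0·M_1 = 6(Δ_0 - S'(0)) = 34 and h_1·M_1 + 2h_1·M_2 = 6(S'(5) - Δ_1) = 33.
Hence M_0 = 263/30, M_1 = -31/5, M_2 = 227/20.
On [3, 5], S(x) = -3 - 23/20·(x - 3) - 31/10·(x - 3)² + 117/80·(x - 3)³.
With (x - 3) = 2/3: S(11/3) = -212/45.

-4.7111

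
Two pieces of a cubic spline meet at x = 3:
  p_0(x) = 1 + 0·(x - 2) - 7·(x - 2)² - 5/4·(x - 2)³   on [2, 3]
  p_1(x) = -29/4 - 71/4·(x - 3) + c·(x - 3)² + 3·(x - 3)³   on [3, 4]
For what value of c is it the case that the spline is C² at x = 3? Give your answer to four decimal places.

p_0''(x) = -14 - 15/2·(x - 2), so p_0''(3) = -43/2. On the right, p_1''(3) = 2c, so c = -43/4.

-10.7500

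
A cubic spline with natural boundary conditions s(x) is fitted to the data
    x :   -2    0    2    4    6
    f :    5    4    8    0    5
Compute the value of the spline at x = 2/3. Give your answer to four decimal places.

5.8307

With M_i denoting the second derivative at x_i, h_i = 2, 2, 2, 2, and Δ_i = (y_(i+1) − y_i)/h_i = -1/2, 2, -4, 5/2:
  2·M_0 + 8·M_1 + 2·M_2 = 6(Δ_1 - Δ_0) = 15
  2·M_1 + 8·M_2 + 2·M_3 = 6(Δ_2 - Δ_1) = -36
  2·M_2 + 8·M_3 + 2·M_4 = 6(Δ_3 - Δ_2) = 39
Natural end conditions: M_0 = M_4 = 0.
Hence M_0 = 0, M_1 = 51/14, M_2 = -99/14, M_3 = 93/14, M_4 = 0.
On [0, 2], s(x) = 4 + 27/14·x + 51/28·x² - 25/28·x³.
With x = 2/3: s(2/3) = 1102/189.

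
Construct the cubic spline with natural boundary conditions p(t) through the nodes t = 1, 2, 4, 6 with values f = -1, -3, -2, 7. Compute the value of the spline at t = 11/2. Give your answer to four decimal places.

Let σ_i = p''(x_i). Step sizes h_i = 1, 2, 2; slopes of the chords Δ_i = (y_(i+1) - y_i)/h_i = -2, 1/2, 9/2.
  1·σ_0 + 6·σ_1 + 2·σ_2 = 6(Δ_1 - Δ_0) = 15
  2·σ_1 + 8·σ_2 + 2·σ_3 = 6(Δ_2 - Δ_1) = 24
Natural end conditions: σ_0 = σ_3 = 0.
Solving: σ_0 = 0, σ_1 = 18/11, σ_2 = 57/22, σ_3 = 0.
On [4, 6], p(t) = -2 + 61/22·(t - 4) + 57/44·(t - 4)² - 19/88·(t - 4)³.
With (t - 4) = 3/2: p(11/2) = 3059/704.

4.3452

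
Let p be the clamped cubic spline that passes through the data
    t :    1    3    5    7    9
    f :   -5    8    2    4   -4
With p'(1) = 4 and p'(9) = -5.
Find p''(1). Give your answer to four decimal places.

9.4018

Write M_i for p''(x_i). With h_i = 2, 2, 2, 2 and divided differences Δ_i = 13/2, -3, 1, -4, the continuity of p' gives the tridiagonal system
  2·M_0 + 8·M_1 + 2·M_2 = 6(Δ_1 - Δ_0) = -57
  2·M_1 + 8·M_2 + 2·M_3 = 6(Δ_2 - Δ_1) = 24
  2·M_2 + 8·M_3 + 2·M_4 = 6(Δ_3 - Δ_2) = -30
Clamped end conditions give two more equations: 2h_0·M_0 + h_0·M_1 = 6(Δ_0 - p'(1)) = 15 and h_3·M_3 + 2h_3·M_4 = 6(p'(9) - Δ_3) = -6.
Solving the tridiagonal system: M_0 = 1053/112, M_1 = -633/56, M_2 = 117/16, M_3 = -333/56, M_4 = 165/112.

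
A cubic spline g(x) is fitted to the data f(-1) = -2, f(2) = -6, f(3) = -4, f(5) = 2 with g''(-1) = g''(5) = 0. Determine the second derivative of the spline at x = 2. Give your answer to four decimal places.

Put M_i = g'' at the i-th knot. Here h = (3, 1, 2) and Δ = (-4/3, 2, 3), so the interior equations h_(i-1)·M_(i-1) + 2(h_(i-1)+h_i)·M_i + h_i·M_(i+1) = 6(Δ_i − Δ_(i-1)) read
  3·M_0 + 8·M_1 + 1·M_2 = 6(Δ_1 - Δ_0) = 20
  1·M_1 + 6·M_2 + 2·M_3 = 6(Δ_2 - Δ_1) = 6
Natural end conditions: M_0 = M_3 = 0.
Hence M_0 = 0, M_1 = 114/47, M_2 = 28/47, M_3 = 0.

2.4255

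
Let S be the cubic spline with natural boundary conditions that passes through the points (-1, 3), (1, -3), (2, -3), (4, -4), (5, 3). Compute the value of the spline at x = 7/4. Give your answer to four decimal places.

-2.9214

Put m_i = S'' at the i-th knot. Here h = (2, 1, 2, 1) and Δ = (-3, 0, -1/2, 7), so the interior equations h_(i-1)·m_(i-1) + 2(h_(i-1)+h_i)·m_i + h_i·m_(i+1) = 6(Δ_i − Δ_(i-1)) read
  2·m_0 + 6·m_1 + 1·m_2 = 6(Δ_1 - Δ_0) = 18
  1·m_1 + 6·m_2 + 2·m_3 = 6(Δ_2 - Δ_1) = -3
  2·m_2 + 6·m_3 + 1·m_4 = 6(Δ_3 - Δ_2) = 45
Natural end conditions: m_0 = m_4 = 0.
Forward elimination and back-substitution give m_0 = 0, m_1 = 114/31, m_2 = -126/31, m_3 = 549/62, m_4 = 0.
On [1, 2], S(x) = -3 - 17/31·(x - 1) + 57/31·(x - 1)² - 40/31·(x - 1)³.
With (x - 1) = 3/4: S(7/4) = -1449/496.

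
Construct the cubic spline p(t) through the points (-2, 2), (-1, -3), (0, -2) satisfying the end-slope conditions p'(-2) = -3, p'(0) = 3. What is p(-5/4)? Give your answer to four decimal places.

Let M_i = p''(x_i). Step sizes h_i = 1, 1; slopes of the chords Δ_i = (y_(i+1) - y_i)/h_i = -5, 1.
  1·M_0 + 4·M_1 + 1·M_2 = 6(Δ_1 - Δ_0) = 36
Clamped end conditions give two more equations: 2h_0·M_0 + h_0·M_1 = 6(Δ_0 - p'(-2)) = -12 and h_1·M_1 + 2h_1·M_2 = 6(p'(0) - Δ_1) = 12.
Hence M_0 = -12, M_1 = 12, M_2 = 0.
On [-2, -1], p(t) = 2 - 3·(t + 2) - 6·(t + 2)² + 4·(t + 2)³.
With (t + 2) = 3/4: p(-5/4) = -31/16.

-1.9375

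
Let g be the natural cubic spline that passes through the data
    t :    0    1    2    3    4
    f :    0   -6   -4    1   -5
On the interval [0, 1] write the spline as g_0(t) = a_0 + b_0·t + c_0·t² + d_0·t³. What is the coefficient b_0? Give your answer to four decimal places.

Let M_i = g''(x_i). Step sizes h_i = 1, 1, 1, 1; slopes of the chords Δ_i = (y_(i+1) - y_i)/h_i = -6, 2, 5, -6.
  1·M_0 + 4·M_1 + 1·M_2 = 6(Δ_1 - Δ_0) = 48
  1·M_1 + 4·M_2 + 1·M_3 = 6(Δ_2 - Δ_1) = 18
  1·M_2 + 4·M_3 + 1·M_4 = 6(Δ_3 - Δ_2) = -66
Natural end conditions: M_0 = M_4 = 0.
Solving the tridiagonal system: M_0 = 0, M_1 = 291/28, M_2 = 45/7, M_3 = -507/28, M_4 = 0.
On [0, 1], with g_0(t) = a_0 + b_0·t + c_0·t² + d_0·t³: c_0 = M_0/2 = 0, d_0 = (M_1 - M_0)/(6h_0) = 97/56, b_0 = Δ_0 - h_0(2M_0 + M_1)/6 = -433/56.

-7.7321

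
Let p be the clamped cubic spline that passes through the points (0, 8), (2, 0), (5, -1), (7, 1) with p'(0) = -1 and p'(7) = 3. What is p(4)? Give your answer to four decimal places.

-1.7731

Write M_i for p''(x_i). With h_i = 2, 3, 2 and divided differences Δ_i = -4, -1/3, 1, the continuity of p' gives the tridiagonal system
  2·M_0 + 10·M_1 + 3·M_2 = 6(Δ_1 - Δ_0) = 22
  3·M_1 + 10·M_2 + 2·M_3 = 6(Δ_2 - Δ_1) = 8
Clamped end conditions give two more equations: 2h_0·M_0 + h_0·M_1 = 6(Δ_0 - p'(0)) = -18 and h_2·M_2 + 2h_2·M_3 = 6(p'(7) - Δ_2) = 12.
Solving: M_0 = -307/48, M_1 = 91/24, M_2 = -25/24, M_3 = 169/48.
On [2, 5], p(t) = 0 - 173/48·(t - 2) + 91/48·(t - 2)² - 29/108·(t - 2)³.
With (t - 2) = 2: p(4) = -383/216.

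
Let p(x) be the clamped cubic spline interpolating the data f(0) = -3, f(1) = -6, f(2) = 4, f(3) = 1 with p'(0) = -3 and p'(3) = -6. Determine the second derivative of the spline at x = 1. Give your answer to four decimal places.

30.4000

Write σ_i for p''(x_i). With h_i = 1, 1, 1 and divided differences Δ_i = -3, 10, -3, the continuity of p' gives the tridiagonal system
  1·σ_0 + 4·σ_1 + 1·σ_2 = 6(Δ_1 - Δ_0) = 78
  1·σ_1 + 4·σ_2 + 1·σ_3 = 6(Δ_2 - Δ_1) = -78
Clamped end conditions give two more equations: 2h_0·σ_0 + h_0·σ_1 = 6(Δ_0 - p'(0)) = 0 and h_2·σ_2 + 2h_2·σ_3 = 6(p'(3) - Δ_2) = -18.
Forward elimination and back-substitution give σ_0 = -76/5, σ_1 = 152/5, σ_2 = -142/5, σ_3 = 26/5.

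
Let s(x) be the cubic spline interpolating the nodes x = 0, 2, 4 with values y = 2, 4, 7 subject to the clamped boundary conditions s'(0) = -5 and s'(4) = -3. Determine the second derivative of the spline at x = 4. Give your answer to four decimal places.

With M_i denoting the second derivative at x_i, h_i = 2, 2, and Δ_i = (y_(i+1) − y_i)/h_i = 1, 3/2:
  2·M_0 + 8·M_1 + 2·M_2 = 6(Δ_1 - Δ_0) = 3
Clamped end conditions give two more equations: 2h_0·M_0 + h_0·M_1 = 6(Δ_0 - s'(0)) = 36 and h_1·M_1 + 2h_1·M_2 = 6(s'(4) - Δ_1) = -27.
Solving: M_0 = 73/8, M_1 = -1/4, M_2 = -53/8.

-6.6250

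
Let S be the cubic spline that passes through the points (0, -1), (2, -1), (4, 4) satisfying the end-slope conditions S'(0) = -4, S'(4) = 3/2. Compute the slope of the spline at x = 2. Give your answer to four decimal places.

2.5000

Let m_i = S''(x_i). Step sizes h_i = 2, 2; slopes of the chords Δ_i = (y_(i+1) - y_i)/h_i = 0, 5/2.
  2·m_0 + 8·m_1 + 2·m_2 = 6(Δ_1 - Δ_0) = 15
Clamped end conditions give two more equations: 2h_0·m_0 + h_0·m_1 = 6(Δ_0 - S'(0)) = 24 and h_1·m_1 + 2h_1·m_2 = 6(S'(4) - Δ_1) = -6.
Solving: m_0 = 11/2, m_1 = 1, m_2 = -2.
On [2, 4], S'(x) = b_1 + 2c_1·(x - 2) + 3d_1·(x - 2)² with b_1 = Δ_1 - h_1(2m_1 + m_2)/6 = 5/2, c_1 = m_1/2 = 1/2, d_1 = (m_2 - m_1)/(6h_1) = -1/4. So S'(2) = 5/2.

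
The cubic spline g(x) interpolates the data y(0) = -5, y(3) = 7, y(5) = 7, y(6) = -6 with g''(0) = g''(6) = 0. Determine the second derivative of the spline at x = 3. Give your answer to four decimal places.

Let M_i = g''(x_i). Step sizes h_i = 3, 2, 1; slopes of the chords Δ_i = (y_(i+1) - y_i)/h_i = 4, 0, -13.
  3·M_0 + 10·M_1 + 2·M_2 = 6(Δ_1 - Δ_0) = -24
  2·M_1 + 6·M_2 + 1·M_3 = 6(Δ_2 - Δ_1) = -78
Natural end conditions: M_0 = M_3 = 0.
Hence M_0 = 0, M_1 = 3/14, M_2 = -183/14, M_3 = 0.

0.2143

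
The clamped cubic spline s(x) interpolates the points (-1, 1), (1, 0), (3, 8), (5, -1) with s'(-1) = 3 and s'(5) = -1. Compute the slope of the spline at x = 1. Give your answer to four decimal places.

With σ_i denoting the second derivative at x_i, h_i = 2, 2, 2, and Δ_i = (y_(i+1) − y_i)/h_i = -1/2, 4, -9/2:
  2·σ_0 + 8·σ_1 + 2·σ_2 = 6(Δ_1 - Δ_0) = 27
  2·σ_1 + 8·σ_2 + 2·σ_3 = 6(Δ_2 - Δ_1) = -51
Clamped end conditions give two more equations: 2h_0·σ_0 + h_0·σ_1 = 6(Δ_0 - s'(-1)) = -21 and h_2·σ_2 + 2h_2·σ_3 = 6(s'(5) - Δ_2) = 21.
Forward elimination and back-substitution give σ_0 = -143/15, σ_1 = 257/30, σ_2 = -337/30, σ_3 = 163/15.
On [1, 3], s'(x) = b_1 + 2c_1·(x - 1) + 3d_1·(x - 1)² with b_1 = Δ_1 - h_1(2σ_1 + σ_2)/6 = 61/30, c_1 = σ_1/2 = 257/60, d_1 = (σ_2 - σ_1)/(6h_1) = -33/20. So s'(1) = 61/30.

2.0333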